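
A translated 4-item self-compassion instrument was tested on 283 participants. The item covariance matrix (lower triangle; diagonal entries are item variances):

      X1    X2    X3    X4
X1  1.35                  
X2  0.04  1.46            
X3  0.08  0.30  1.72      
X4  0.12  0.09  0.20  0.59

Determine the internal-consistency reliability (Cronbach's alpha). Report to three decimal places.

ΣVar(i) = 1.35 + 1.46 + 1.72 + 0.59 = 5.12
Σ_{i<j} σ_ij = 0.83
Var(T) = 5.12 + 2 × 0.83 = 6.78
α = (k/(k−1))·(1 − ΣVar(i)/Var(T)) = (4/3)·(1 − 5.12/6.78) = 0.326

Cronbach's alpha = 0.326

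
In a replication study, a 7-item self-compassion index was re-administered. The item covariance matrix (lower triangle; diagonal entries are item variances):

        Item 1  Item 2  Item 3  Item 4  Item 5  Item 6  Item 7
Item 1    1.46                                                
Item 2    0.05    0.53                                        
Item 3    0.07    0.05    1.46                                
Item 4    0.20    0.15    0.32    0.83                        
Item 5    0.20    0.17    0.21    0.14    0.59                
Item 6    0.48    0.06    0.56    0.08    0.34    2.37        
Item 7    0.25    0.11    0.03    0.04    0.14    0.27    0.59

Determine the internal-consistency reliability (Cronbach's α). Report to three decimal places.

α = 0.584

Σσ²ᵢ = 1.46 + 0.53 + 1.46 + 0.83 + 0.59 + 2.37 + 0.59 = 7.83
Sum of the distinct covariances = 3.92
total variance = 7.83 + 2 × 3.92 = 15.67
α = (k/(k−1))·(1 − Σσ²ᵢ/total variance) = (7/6)·(1 − 7.83/15.67) = 0.584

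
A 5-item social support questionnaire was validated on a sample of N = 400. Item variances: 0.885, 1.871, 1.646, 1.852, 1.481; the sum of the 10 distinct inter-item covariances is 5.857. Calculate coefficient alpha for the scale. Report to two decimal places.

ΣVar(i) = 0.885 + 1.871 + 1.646 + 1.852 + 1.481 = 7.735
Sum of distinct covariances = 5.857
σ²_total = ΣVar(i) + 2·Σcov = 7.735 + 2 × 5.857 = 19.449
α = (5/4)·(1 − 7.735/19.449) = 0.75

coefficient alpha = 0.75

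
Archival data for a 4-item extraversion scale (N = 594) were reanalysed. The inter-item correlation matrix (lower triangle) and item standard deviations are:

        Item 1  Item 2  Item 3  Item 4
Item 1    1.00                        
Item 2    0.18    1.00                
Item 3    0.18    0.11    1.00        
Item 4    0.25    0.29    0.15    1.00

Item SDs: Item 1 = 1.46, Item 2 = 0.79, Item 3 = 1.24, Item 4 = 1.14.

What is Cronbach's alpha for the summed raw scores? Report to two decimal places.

Cronbach's alpha = 0.47

Σσ²ᵢ = 1.46² + 0.79² + 1.24² + 1.14² = 5.5929
Covariances σ_ij = r_ij · s_i · s_j:
  σ(Item 1,Item 2) = 0.18 × 1.46 × 0.79 = 0.2076
  σ(Item 1,Item 3) = 0.18 × 1.46 × 1.24 = 0.3259
  σ(Item 1,Item 4) = 0.25 × 1.46 × 1.14 = 0.4161
  σ(Item 2,Item 3) = 0.11 × 0.79 × 1.24 = 0.1078
  σ(Item 2,Item 4) = 0.29 × 0.79 × 1.14 = 0.2612
  σ(Item 3,Item 4) = 0.15 × 1.24 × 1.14 = 0.2120
σ²_T = Σσ²ᵢ + 2·Σσ_ij = 5.5929 + 2 × 1.5306 = 8.6541
α = (4/3)·(1 − 5.5929/8.6541) = 0.47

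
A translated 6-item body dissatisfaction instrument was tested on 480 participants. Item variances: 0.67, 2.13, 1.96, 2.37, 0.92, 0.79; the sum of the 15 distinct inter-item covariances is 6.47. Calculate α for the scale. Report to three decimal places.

ΣVar(i) = 0.67 + 2.13 + 1.96 + 2.37 + 0.92 + 0.79 = 8.84
Sum of distinct covariances = 6.47
Var(T) = ΣVar(i) + 2·Σcov = 8.84 + 2 × 6.47 = 21.78
α = (6/5)·(1 − 8.84/21.78) = 0.713

α = 0.713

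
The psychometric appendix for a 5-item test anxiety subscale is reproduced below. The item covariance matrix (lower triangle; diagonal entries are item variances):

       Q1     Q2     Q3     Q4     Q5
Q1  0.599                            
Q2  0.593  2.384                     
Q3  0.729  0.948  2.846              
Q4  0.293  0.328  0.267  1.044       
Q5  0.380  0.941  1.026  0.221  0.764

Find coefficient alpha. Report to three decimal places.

α = 0.750

sum of item variances = 0.599 + 2.384 + 2.846 + 1.044 + 0.764 = 7.637
Sum of off-diagonal covariances = 5.726
total variance = 7.637 + 2 × 5.726 = 19.089
α = (k/(k−1))·(1 − sum of item variances/total variance) = (5/4)·(1 − 7.637/19.089) = 0.750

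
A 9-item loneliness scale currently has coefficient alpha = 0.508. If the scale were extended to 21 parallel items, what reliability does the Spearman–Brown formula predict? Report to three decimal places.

predicted reliability = 0.707

Length factor m = 21/9 = 2.3333
α' = m·α / (1 + (m−1)·α)
   = 21/9 × 0.508 / (1 + (21/9 − 1) × 0.508)
   = 1.1853 / 1.6773 = 0.707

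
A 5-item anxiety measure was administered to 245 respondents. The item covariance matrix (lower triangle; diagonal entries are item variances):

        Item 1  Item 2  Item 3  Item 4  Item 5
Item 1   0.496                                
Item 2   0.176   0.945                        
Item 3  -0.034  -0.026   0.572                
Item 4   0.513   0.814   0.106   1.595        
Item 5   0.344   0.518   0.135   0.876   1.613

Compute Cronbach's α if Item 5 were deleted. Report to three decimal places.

Remaining items: Item 1, Item 2, Item 3, Item 4 (k = 4).
Σσᵢ² = 0.496 + 0.945 + 0.572 + 1.595 = 3.608
Var(T) = 3.608 + 2 × 1.549 = 6.706
α (item deleted) = (4/3)·(1 − 3.608/6.706) = 0.616

Cronbach's α = 0.616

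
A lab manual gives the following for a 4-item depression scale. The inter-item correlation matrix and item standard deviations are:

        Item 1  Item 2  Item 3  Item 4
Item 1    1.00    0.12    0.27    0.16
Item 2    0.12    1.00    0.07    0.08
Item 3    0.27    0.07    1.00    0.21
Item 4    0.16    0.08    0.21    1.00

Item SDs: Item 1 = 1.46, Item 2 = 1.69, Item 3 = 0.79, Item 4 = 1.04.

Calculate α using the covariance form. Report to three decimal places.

α = 0.364

Σσ²ᵢ = 1.46² + 1.69² + 0.79² + 1.04² = 6.6934
Covariances σ_ij = r_ij · s_i · s_j:
  σ(Item 1,Item 2) = 0.12 × 1.46 × 1.69 = 0.2961
  σ(Item 1,Item 3) = 0.27 × 1.46 × 0.79 = 0.3114
  σ(Item 1,Item 4) = 0.16 × 1.46 × 1.04 = 0.2429
  σ(Item 2,Item 3) = 0.07 × 1.69 × 0.79 = 0.0935
  σ(Item 2,Item 4) = 0.08 × 1.69 × 1.04 = 0.1406
  σ(Item 3,Item 4) = 0.21 × 0.79 × 1.04 = 0.1725
σ²_T = Σσ²ᵢ + 2·Σσ_ij = 6.6934 + 2 × 1.2570 = 9.2074
α = (4/3)·(1 − 6.6934/9.2074) = 0.364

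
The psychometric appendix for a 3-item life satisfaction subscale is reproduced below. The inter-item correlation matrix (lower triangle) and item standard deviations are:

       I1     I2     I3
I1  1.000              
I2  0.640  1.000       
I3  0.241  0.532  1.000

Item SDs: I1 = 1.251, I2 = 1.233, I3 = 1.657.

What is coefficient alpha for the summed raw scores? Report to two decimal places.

coefficient alpha = 0.70

Σσ²ᵢ = 1.251² + 1.233² + 1.657² = 5.8309
Covariances σ_ij = r_ij · s_i · s_j:
  σ(I1,I2) = 0.640 × 1.251 × 1.233 = 0.9872
  σ(I1,I3) = 0.241 × 1.251 × 1.657 = 0.4996
  σ(I2,I3) = 0.532 × 1.233 × 1.657 = 1.0869
σ²_T = Σσ²ᵢ + 2·Σσ_ij = 5.8309 + 2 × 2.5737 = 10.9783
α = (3/2)·(1 − 5.8309/10.9783) = 0.70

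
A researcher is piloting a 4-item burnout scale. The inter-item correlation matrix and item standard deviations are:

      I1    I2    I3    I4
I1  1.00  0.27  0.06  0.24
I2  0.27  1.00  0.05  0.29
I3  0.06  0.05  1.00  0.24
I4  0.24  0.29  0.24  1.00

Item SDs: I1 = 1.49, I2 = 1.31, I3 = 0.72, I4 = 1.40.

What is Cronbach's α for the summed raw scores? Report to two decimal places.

Cronbach's α = 0.50

Σσ²ᵢ = 1.49² + 1.31² + 0.72² + 1.40² = 6.4146
Covariances σ_ij = r_ij · s_i · s_j:
  σ(I1,I2) = 0.27 × 1.49 × 1.31 = 0.5270
  σ(I1,I3) = 0.06 × 1.49 × 0.72 = 0.0644
  σ(I1,I4) = 0.24 × 1.49 × 1.40 = 0.5006
  σ(I2,I3) = 0.05 × 1.31 × 0.72 = 0.0472
  σ(I2,I4) = 0.29 × 1.31 × 1.40 = 0.5319
  σ(I3,I4) = 0.24 × 0.72 × 1.40 = 0.2419
σ²_T = Σσ²ᵢ + 2·Σσ_ij = 6.4146 + 2 × 1.9130 = 10.2406
α = (4/3)·(1 − 6.4146/10.2406) = 0.50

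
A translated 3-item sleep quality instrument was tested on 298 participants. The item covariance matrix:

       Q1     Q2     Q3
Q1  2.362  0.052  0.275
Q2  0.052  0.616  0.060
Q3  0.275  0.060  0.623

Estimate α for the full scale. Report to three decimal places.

α = 0.265

Σσ²ᵢ = 2.362 + 0.616 + 0.623 = 3.601
Sum of the distinct covariances = 0.387
Var(T) = 3.601 + 2 × 0.387 = 4.375
α = (k/(k−1))·(1 − Σσ²ᵢ/Var(T)) = (3/2)·(1 − 3.601/4.375) = 0.265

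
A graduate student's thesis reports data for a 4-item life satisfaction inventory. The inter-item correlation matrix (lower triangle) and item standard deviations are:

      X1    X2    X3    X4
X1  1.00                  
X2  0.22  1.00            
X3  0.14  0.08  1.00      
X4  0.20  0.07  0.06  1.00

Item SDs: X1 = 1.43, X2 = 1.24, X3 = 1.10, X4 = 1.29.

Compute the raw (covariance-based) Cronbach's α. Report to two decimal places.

Σσ²ᵢ = 1.43² + 1.24² + 1.10² + 1.29² = 6.4566
Covariances σ_ij = r_ij · s_i · s_j:
  σ(X1,X2) = 0.22 × 1.43 × 1.24 = 0.3901
  σ(X1,X3) = 0.14 × 1.43 × 1.10 = 0.2202
  σ(X1,X4) = 0.20 × 1.43 × 1.29 = 0.3689
  σ(X2,X3) = 0.08 × 1.24 × 1.10 = 0.1091
  σ(X2,X4) = 0.07 × 1.24 × 1.29 = 0.1120
  σ(X3,X4) = 0.06 × 1.10 × 1.29 = 0.0851
σ²_T = Σσ²ᵢ + 2·Σσ_ij = 6.4566 + 2 × 1.2854 = 9.0274
α = (4/3)·(1 − 6.4566/9.0274) = 0.38

α = 0.38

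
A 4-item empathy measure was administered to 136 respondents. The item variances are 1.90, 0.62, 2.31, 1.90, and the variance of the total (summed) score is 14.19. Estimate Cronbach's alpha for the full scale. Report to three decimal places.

Cronbach's alpha = 0.701

ΣVar(i) = 1.90 + 0.62 + 2.31 + 1.90 = 6.73
α = (k/(k−1))·(1 − ΣVar(i)/σ²_total) = (4/3)·(1 − 6.73/14.19) = 0.701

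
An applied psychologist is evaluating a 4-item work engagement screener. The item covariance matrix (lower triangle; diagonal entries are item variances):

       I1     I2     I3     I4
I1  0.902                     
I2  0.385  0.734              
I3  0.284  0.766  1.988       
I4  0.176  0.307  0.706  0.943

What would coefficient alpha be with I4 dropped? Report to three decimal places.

Remaining items: I1, I2, I3 (k = 3).
sum of item variances = 0.902 + 0.734 + 1.988 = 3.624
σ²_T = 3.624 + 2 × 1.435 = 6.494
α (item deleted) = (3/2)·(1 − 3.624/6.494) = 0.663

coefficient alpha = 0.663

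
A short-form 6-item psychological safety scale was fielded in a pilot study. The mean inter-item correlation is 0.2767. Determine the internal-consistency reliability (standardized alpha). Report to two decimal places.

Standardized α = k·r̄ / (1 + (k−1)·r̄) = 6 × 0.2767 / (1 + 5 × 0.2767)
  = 1.6602 / 2.3835 = 0.70

standardized alpha = 0.70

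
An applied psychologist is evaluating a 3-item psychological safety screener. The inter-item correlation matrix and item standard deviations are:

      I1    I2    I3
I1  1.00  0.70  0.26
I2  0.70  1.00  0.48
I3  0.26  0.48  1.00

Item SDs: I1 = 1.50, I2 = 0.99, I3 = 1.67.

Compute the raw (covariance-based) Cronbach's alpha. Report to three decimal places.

Σσ²ᵢ = 1.50² + 0.99² + 1.67² = 6.0190
Covariances σ_ij = r_ij · s_i · s_j:
  σ(I1,I2) = 0.70 × 1.50 × 0.99 = 1.0395
  σ(I1,I3) = 0.26 × 1.50 × 1.67 = 0.6513
  σ(I2,I3) = 0.48 × 0.99 × 1.67 = 0.7936
σ²_T = Σσ²ᵢ + 2·Σσ_ij = 6.0190 + 2 × 2.4844 = 10.9878
α = (3/2)·(1 − 6.0190/10.9878) = 0.678

α = 0.678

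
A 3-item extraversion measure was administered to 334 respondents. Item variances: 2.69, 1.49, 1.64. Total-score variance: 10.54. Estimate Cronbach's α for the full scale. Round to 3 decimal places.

Σσ²ᵢ = 2.69 + 1.49 + 1.64 = 5.82
α = (k/(k−1))·(1 − Σσ²ᵢ/σ²_total) = (3/2)·(1 − 5.82/10.54) = 0.672

Cronbach's α = 0.672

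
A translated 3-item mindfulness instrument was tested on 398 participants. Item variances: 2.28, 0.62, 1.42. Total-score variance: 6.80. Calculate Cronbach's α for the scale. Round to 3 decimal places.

sum of item variances = 2.28 + 0.62 + 1.42 = 4.32
α = (k/(k−1))·(1 − sum of item variances/Var(T)) = (3/2)·(1 − 4.32/6.80) = 0.547

Cronbach's α = 0.547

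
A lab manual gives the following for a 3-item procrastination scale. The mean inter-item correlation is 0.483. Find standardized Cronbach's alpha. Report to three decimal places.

Standardized α = k·r̄ / (1 + (k−1)·r̄) = 3 × 0.483 / (1 + 2 × 0.483)
  = 1.4490 / 1.9660 = 0.737

α = 0.737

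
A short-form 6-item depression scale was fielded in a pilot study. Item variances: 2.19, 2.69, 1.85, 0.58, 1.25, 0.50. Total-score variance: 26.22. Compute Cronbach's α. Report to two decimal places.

sum of item variances = 2.19 + 2.69 + 1.85 + 0.58 + 1.25 + 0.50 = 9.06
α = (k/(k−1))·(1 − sum of item variances/σ²_total) = (6/5)·(1 − 9.06/26.22) = 0.79

Cronbach's α = 0.79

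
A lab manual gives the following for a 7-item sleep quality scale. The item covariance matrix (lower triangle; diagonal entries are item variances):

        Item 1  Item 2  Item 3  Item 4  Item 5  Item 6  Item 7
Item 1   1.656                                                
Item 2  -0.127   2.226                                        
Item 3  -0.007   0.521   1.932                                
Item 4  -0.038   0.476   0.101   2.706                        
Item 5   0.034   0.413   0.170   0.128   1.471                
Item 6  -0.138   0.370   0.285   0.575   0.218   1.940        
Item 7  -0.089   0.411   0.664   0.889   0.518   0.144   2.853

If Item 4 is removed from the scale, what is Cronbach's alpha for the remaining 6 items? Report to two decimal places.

Cronbach's alpha = 0.43

Remaining items: Item 1, Item 2, Item 3, Item 5, Item 6, Item 7 (k = 6).
sum of item variances = 1.656 + 2.226 + 1.932 + 1.471 + 1.940 + 2.853 = 12.078
σ²_T = 12.078 + 2 × 3.387 = 18.852
α (item deleted) = (6/5)·(1 − 12.078/18.852) = 0.43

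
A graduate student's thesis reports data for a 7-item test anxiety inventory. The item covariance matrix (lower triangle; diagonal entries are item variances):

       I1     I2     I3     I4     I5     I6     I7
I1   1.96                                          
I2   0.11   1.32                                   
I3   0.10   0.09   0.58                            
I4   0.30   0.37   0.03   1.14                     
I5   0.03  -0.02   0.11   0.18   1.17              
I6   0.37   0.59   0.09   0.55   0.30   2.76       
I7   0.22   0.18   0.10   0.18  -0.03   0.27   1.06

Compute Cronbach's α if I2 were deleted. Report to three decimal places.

Remaining items: I1, I3, I4, I5, I6, I7 (k = 6).
ΣVar(i) = 1.96 + 0.58 + 1.14 + 1.17 + 2.76 + 1.06 = 8.67
σ²_T = 8.67 + 2 × 2.80 = 14.27
α (item deleted) = (6/5)·(1 − 8.67/14.27) = 0.471

Cronbach's α = 0.471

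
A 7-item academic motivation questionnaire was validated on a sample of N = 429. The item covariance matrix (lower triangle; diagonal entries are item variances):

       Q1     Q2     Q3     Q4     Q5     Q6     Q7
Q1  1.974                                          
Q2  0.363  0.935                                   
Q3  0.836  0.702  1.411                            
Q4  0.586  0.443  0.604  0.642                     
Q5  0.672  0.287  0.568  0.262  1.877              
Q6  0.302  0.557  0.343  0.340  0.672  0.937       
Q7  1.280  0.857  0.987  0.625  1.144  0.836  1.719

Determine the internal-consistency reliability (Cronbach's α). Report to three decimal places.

ΣVar(i) = 1.974 + 0.935 + 1.411 + 0.642 + 1.877 + 0.937 + 1.719 = 9.495
Sum of the distinct covariances = 13.266
σ²_total = 9.495 + 2 × 13.266 = 36.027
α = (k/(k−1))·(1 − ΣVar(i)/σ²_total) = (7/6)·(1 − 9.495/36.027) = 0.859

α = 0.859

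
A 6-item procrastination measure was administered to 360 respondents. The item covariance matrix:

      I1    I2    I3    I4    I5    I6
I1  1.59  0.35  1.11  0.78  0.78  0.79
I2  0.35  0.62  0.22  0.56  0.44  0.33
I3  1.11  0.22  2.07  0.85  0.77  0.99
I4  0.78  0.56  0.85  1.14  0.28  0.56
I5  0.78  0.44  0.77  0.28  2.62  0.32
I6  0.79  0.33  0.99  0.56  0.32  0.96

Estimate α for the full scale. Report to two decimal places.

α = 0.80

ΣVar(i) = 1.59 + 0.62 + 2.07 + 1.14 + 2.62 + 0.96 = 9.00
Sum of off-diagonal covariances = 9.13
σ²_T = 9.00 + 2 × 9.13 = 27.26
α = (k/(k−1))·(1 − ΣVar(i)/σ²_T) = (6/5)·(1 − 9.00/27.26) = 0.80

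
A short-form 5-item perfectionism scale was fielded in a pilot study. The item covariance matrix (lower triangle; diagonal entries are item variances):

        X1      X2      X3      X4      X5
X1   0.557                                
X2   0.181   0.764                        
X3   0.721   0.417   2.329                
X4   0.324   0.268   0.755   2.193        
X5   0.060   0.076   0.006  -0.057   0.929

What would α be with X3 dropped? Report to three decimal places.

α = 0.370

Remaining items: X1, X2, X4, X5 (k = 4).
Σσ²ᵢ = 0.557 + 0.764 + 2.193 + 0.929 = 4.443
σ²_total = 4.443 + 2 × 0.852 = 6.147
α (item deleted) = (4/3)·(1 − 4.443/6.147) = 0.370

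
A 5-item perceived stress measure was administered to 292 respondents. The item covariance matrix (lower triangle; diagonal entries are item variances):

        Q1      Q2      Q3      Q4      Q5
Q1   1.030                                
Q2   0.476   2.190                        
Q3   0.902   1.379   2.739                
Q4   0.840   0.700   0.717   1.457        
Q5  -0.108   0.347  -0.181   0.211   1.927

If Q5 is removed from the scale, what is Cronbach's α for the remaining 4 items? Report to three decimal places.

α = 0.766

Remaining items: Q1, Q2, Q3, Q4 (k = 4).
Σσ²ᵢ = 1.030 + 2.190 + 2.739 + 1.457 = 7.416
σ²_T = 7.416 + 2 × 5.014 = 17.444
α (item deleted) = (4/3)·(1 − 7.416/17.444) = 0.766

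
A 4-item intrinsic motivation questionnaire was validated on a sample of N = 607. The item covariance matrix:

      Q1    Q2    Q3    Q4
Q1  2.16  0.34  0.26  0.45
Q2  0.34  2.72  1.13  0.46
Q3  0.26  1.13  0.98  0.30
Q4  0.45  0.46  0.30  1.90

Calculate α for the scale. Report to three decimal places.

α = 0.575

ΣVar(i) = 2.16 + 2.72 + 0.98 + 1.90 = 7.76
Sum of off-diagonal covariances = 2.94
Var(T) = 7.76 + 2 × 2.94 = 13.64
α = (k/(k−1))·(1 − ΣVar(i)/Var(T)) = (4/3)·(1 − 7.76/13.64) = 0.575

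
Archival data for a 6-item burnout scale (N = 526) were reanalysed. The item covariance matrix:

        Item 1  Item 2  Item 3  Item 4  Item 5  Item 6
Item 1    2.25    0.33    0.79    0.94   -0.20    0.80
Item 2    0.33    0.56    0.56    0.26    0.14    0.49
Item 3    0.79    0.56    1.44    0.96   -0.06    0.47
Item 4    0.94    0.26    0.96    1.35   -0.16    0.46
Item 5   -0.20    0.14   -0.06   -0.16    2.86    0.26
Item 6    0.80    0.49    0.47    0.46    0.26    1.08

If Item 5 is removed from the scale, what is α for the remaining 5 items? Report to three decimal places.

α = 0.806

Remaining items: Item 1, Item 2, Item 3, Item 4, Item 6 (k = 5).
sum of item variances = 2.25 + 0.56 + 1.44 + 1.35 + 1.08 = 6.68
σ²_total = 6.68 + 2 × 6.06 = 18.80
α (item deleted) = (5/4)·(1 − 6.68/18.80) = 0.806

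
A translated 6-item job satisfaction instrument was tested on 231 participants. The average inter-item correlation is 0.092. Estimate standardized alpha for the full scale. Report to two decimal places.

standardized alpha = 0.38

Standardized α = k·r̄ / (1 + (k−1)·r̄) = 6 × 0.092 / (1 + 5 × 0.092)
  = 0.5520 / 1.4600 = 0.38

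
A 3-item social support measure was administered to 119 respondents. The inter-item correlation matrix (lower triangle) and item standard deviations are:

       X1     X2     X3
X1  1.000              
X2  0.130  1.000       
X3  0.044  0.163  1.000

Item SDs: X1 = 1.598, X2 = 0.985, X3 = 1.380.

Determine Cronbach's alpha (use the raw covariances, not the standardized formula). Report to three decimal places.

Σσ²ᵢ = 1.598² + 0.985² + 1.380² = 5.4282
Covariances σ_ij = r_ij · s_i · s_j:
  σ(X1,X2) = 0.130 × 1.598 × 0.985 = 0.2046
  σ(X1,X3) = 0.044 × 1.598 × 1.380 = 0.0970
  σ(X2,X3) = 0.163 × 0.985 × 1.380 = 0.2216
σ²_T = Σσ²ᵢ + 2·Σσ_ij = 5.4282 + 2 × 0.5232 = 6.4746
α = (3/2)·(1 − 5.4282/6.4746) = 0.242

Cronbach's alpha = 0.242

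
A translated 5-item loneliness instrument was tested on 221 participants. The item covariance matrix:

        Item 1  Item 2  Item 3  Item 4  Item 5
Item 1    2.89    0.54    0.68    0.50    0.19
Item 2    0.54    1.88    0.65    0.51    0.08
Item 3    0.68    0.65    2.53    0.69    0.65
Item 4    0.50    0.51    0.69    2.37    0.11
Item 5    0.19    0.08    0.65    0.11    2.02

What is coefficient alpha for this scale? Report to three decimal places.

sum of item variances = 2.89 + 1.88 + 2.53 + 2.37 + 2.02 = 11.69
Sum of off-diagonal covariances = 4.60
σ²_total = 11.69 + 2 × 4.60 = 20.89
α = (k/(k−1))·(1 − sum of item variances/σ²_total) = (5/4)·(1 − 11.69/20.89) = 0.551

α = 0.551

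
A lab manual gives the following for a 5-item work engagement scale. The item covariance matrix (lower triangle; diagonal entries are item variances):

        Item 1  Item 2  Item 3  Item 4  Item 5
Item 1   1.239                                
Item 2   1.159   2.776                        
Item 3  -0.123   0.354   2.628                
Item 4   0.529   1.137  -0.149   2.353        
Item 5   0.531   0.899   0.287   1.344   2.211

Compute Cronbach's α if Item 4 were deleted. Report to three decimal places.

Cronbach's α = 0.550

Remaining items: Item 1, Item 2, Item 3, Item 5 (k = 4).
ΣVar(i) = 1.239 + 2.776 + 2.628 + 2.211 = 8.854
total variance = 8.854 + 2 × 3.107 = 15.068
α (item deleted) = (4/3)·(1 − 8.854/15.068) = 0.550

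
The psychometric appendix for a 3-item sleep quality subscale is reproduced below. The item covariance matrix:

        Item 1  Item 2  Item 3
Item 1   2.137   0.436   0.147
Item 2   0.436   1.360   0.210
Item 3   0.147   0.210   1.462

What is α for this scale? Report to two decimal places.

α = 0.36

Σσᵢ² = 2.137 + 1.360 + 1.462 = 4.959
Sum of the distinct covariances = 0.793
Var(T) = 4.959 + 2 × 0.793 = 6.545
α = (k/(k−1))·(1 − Σσᵢ²/Var(T)) = (3/2)·(1 − 4.959/6.545) = 0.36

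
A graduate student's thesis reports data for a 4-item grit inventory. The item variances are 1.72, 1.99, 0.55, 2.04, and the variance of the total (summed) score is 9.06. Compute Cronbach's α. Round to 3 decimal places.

sum of item variances = 1.72 + 1.99 + 0.55 + 2.04 = 6.30
α = (k/(k−1))·(1 − sum of item variances/σ²_total) = (4/3)·(1 − 6.30/9.06) = 0.406

Cronbach's α = 0.406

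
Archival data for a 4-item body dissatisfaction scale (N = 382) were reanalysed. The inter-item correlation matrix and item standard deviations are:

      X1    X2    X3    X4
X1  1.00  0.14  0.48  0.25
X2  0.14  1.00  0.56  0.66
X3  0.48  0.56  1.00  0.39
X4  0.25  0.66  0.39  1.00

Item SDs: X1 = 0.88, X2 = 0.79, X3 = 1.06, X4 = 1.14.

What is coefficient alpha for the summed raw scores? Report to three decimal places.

Σσ²ᵢ = 0.88² + 0.79² + 1.06² + 1.14² = 3.8217
Covariances σ_ij = r_ij · s_i · s_j:
  σ(X1,X2) = 0.14 × 0.88 × 0.79 = 0.0973
  σ(X1,X3) = 0.48 × 0.88 × 1.06 = 0.4477
  σ(X1,X4) = 0.25 × 0.88 × 1.14 = 0.2508
  σ(X2,X3) = 0.56 × 0.79 × 1.06 = 0.4689
  σ(X2,X4) = 0.66 × 0.79 × 1.14 = 0.5944
  σ(X3,X4) = 0.39 × 1.06 × 1.14 = 0.4713
σ²_T = Σσ²ᵢ + 2·Σσ_ij = 3.8217 + 2 × 2.3304 = 8.4825
α = (4/3)·(1 − 3.8217/8.4825) = 0.733

α = 0.733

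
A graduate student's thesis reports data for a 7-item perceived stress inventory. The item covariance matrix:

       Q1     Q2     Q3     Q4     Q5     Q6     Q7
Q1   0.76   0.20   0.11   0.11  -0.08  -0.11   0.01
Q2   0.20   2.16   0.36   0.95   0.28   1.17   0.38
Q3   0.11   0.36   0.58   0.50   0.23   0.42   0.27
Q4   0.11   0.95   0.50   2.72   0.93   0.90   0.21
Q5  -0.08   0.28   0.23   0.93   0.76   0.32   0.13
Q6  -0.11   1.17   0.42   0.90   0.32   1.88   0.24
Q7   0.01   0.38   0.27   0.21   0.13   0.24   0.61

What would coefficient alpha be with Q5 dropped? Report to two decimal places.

Remaining items: Q1, Q2, Q3, Q4, Q6, Q7 (k = 6).
sum of item variances = 0.76 + 2.16 + 0.58 + 2.72 + 1.88 + 0.61 = 8.71
total variance = 8.71 + 2 × 5.72 = 20.15
α (item deleted) = (6/5)·(1 − 8.71/20.15) = 0.68

α = 0.68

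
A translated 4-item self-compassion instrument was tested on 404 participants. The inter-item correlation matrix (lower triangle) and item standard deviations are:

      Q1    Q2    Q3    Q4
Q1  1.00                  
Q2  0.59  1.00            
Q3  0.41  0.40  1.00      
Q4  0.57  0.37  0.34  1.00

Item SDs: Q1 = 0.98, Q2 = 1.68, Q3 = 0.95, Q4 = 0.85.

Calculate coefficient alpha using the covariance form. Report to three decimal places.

Σσ²ᵢ = 0.98² + 1.68² + 0.95² + 0.85² = 5.4078
Covariances σ_ij = r_ij · s_i · s_j:
  σ(Q1,Q2) = 0.59 × 0.98 × 1.68 = 0.9714
  σ(Q1,Q3) = 0.41 × 0.98 × 0.95 = 0.3817
  σ(Q1,Q4) = 0.57 × 0.98 × 0.85 = 0.4748
  σ(Q2,Q3) = 0.40 × 1.68 × 0.95 = 0.6384
  σ(Q2,Q4) = 0.37 × 1.68 × 0.85 = 0.5284
  σ(Q3,Q4) = 0.34 × 0.95 × 0.85 = 0.2746
σ²_T = Σσ²ᵢ + 2·Σσ_ij = 5.4078 + 2 × 3.2693 = 11.9464
α = (4/3)·(1 − 5.4078/11.9464) = 0.730

coefficient alpha = 0.730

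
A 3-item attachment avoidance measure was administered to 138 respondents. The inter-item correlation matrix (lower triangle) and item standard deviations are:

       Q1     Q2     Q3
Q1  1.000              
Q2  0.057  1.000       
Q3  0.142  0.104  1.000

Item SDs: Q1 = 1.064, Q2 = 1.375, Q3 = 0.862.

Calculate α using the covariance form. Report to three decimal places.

Σσ²ᵢ = 1.064² + 1.375² + 0.862² = 3.7658
Covariances σ_ij = r_ij · s_i · s_j:
  σ(Q1,Q2) = 0.057 × 1.064 × 1.375 = 0.0834
  σ(Q1,Q3) = 0.142 × 1.064 × 0.862 = 0.1302
  σ(Q2,Q3) = 0.104 × 1.375 × 0.862 = 0.1233
σ²_T = Σσ²ᵢ + 2·Σσ_ij = 3.7658 + 2 × 0.3369 = 4.4396
α = (3/2)·(1 − 3.7658/4.4396) = 0.228

α = 0.228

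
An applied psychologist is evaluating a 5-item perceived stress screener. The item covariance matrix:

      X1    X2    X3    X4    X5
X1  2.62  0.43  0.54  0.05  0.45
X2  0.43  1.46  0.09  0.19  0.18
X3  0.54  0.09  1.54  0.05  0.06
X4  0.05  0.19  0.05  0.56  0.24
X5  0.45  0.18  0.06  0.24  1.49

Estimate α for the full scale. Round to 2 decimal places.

α = 0.47

Σσ²ᵢ = 2.62 + 1.46 + 1.54 + 0.56 + 1.49 = 7.67
Sum of the distinct covariances = 2.28
total variance = 7.67 + 2 × 2.28 = 12.23
α = (k/(k−1))·(1 − Σσ²ᵢ/total variance) = (5/4)·(1 − 7.67/12.23) = 0.47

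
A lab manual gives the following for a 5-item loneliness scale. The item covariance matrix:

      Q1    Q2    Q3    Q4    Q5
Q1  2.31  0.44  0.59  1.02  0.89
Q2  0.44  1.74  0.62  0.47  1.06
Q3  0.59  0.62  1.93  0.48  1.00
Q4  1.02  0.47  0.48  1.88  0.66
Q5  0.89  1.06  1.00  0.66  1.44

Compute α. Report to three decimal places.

α = 0.761

Σσ²ᵢ = 2.31 + 1.74 + 1.93 + 1.88 + 1.44 = 9.30
Σ_{i<j} σ_ij = 7.23
σ²_total = 9.30 + 2 × 7.23 = 23.76
α = (k/(k−1))·(1 − Σσ²ᵢ/σ²_total) = (5/4)·(1 − 9.30/23.76) = 0.761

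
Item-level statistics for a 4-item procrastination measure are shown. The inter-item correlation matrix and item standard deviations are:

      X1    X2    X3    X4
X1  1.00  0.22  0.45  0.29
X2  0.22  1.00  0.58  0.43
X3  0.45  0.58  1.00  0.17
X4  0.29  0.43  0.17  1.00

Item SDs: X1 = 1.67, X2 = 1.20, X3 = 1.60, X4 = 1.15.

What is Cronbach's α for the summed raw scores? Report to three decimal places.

Σσ²ᵢ = 1.67² + 1.20² + 1.60² + 1.15² = 8.1114
Covariances σ_ij = r_ij · s_i · s_j:
  σ(X1,X2) = 0.22 × 1.67 × 1.20 = 0.4409
  σ(X1,X3) = 0.45 × 1.67 × 1.60 = 1.2024
  σ(X1,X4) = 0.29 × 1.67 × 1.15 = 0.5569
  σ(X2,X3) = 0.58 × 1.20 × 1.60 = 1.1136
  σ(X2,X4) = 0.43 × 1.20 × 1.15 = 0.5934
  σ(X3,X4) = 0.17 × 1.60 × 1.15 = 0.3128
σ²_T = Σσ²ᵢ + 2·Σσ_ij = 8.1114 + 2 × 4.2200 = 16.5514
α = (4/3)·(1 − 8.1114/16.5514) = 0.680

α = 0.680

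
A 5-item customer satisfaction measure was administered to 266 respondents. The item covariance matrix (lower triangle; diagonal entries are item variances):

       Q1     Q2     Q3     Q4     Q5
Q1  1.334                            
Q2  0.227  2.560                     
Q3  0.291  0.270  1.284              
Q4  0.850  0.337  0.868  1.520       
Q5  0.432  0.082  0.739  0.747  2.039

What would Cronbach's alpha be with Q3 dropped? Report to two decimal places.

α = 0.56

Remaining items: Q1, Q2, Q4, Q5 (k = 4).
Σσᵢ² = 1.334 + 2.560 + 1.520 + 2.039 = 7.453
σ²_total = 7.453 + 2 × 2.675 = 12.803
α (item deleted) = (4/3)·(1 − 7.453/12.803) = 0.56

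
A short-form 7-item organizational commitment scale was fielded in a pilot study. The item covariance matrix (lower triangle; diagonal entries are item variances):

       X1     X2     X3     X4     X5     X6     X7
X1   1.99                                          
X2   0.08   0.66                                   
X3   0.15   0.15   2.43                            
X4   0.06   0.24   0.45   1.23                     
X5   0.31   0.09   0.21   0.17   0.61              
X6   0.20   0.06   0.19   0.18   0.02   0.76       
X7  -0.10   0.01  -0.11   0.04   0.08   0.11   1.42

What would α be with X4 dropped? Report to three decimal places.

α = 0.323

Remaining items: X1, X2, X3, X5, X6, X7 (k = 6).
Σσᵢ² = 1.99 + 0.66 + 2.43 + 0.61 + 0.76 + 1.42 = 7.87
σ²_T = 7.87 + 2 × 1.45 = 10.77
α (item deleted) = (6/5)·(1 − 7.87/10.77) = 0.323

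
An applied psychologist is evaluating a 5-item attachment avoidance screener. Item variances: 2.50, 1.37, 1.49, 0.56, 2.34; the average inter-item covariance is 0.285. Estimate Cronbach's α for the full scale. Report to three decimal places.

α = 0.510

Σσᵢ² = 2.50 + 1.37 + 1.49 + 0.56 + 2.34 = 8.26
Sum of the 10 distinct covariances = 10 × 0.285 = 2.850
σ²_total = Σσᵢ² + 2·Σcov = 8.26 + 2 × 2.850 = 13.960
α = (5/4)·(1 − 8.26/13.960) = 0.510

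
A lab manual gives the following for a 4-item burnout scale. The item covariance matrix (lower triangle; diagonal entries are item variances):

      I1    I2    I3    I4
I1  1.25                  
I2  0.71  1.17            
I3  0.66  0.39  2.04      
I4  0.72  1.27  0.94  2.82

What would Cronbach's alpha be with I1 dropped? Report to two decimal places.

α = 0.69

Remaining items: I2, I3, I4 (k = 3).
Σσᵢ² = 1.17 + 2.04 + 2.82 = 6.03
σ²_total = 6.03 + 2 × 2.60 = 11.23
α (item deleted) = (3/2)·(1 − 6.03/11.23) = 0.69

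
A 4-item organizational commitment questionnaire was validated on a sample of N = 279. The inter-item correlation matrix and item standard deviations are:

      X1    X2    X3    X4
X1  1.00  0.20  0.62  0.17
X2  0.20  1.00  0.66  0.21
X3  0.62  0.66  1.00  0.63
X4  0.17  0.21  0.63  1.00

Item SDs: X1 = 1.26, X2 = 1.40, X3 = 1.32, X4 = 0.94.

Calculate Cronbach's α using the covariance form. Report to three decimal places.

α = 0.741

Σσ²ᵢ = 1.26² + 1.40² + 1.32² + 0.94² = 6.1736
Covariances σ_ij = r_ij · s_i · s_j:
  σ(X1,X2) = 0.20 × 1.26 × 1.40 = 0.3528
  σ(X1,X3) = 0.62 × 1.26 × 1.32 = 1.0312
  σ(X1,X4) = 0.17 × 1.26 × 0.94 = 0.2013
  σ(X2,X3) = 0.66 × 1.40 × 1.32 = 1.2197
  σ(X2,X4) = 0.21 × 1.40 × 0.94 = 0.2764
  σ(X3,X4) = 0.63 × 1.32 × 0.94 = 0.7817
σ²_T = Σσ²ᵢ + 2·Σσ_ij = 6.1736 + 2 × 3.8631 = 13.8998
α = (4/3)·(1 − 6.1736/13.8998) = 0.741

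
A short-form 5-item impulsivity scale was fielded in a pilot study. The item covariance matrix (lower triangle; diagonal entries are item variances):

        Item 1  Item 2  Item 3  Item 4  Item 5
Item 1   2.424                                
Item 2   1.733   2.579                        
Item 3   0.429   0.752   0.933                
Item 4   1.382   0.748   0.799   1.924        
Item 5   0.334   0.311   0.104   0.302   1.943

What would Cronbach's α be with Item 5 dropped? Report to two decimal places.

Remaining items: Item 1, Item 2, Item 3, Item 4 (k = 4).
sum of item variances = 2.424 + 2.579 + 0.933 + 1.924 = 7.860
σ²_total = 7.860 + 2 × 5.843 = 19.546
α (item deleted) = (4/3)·(1 − 7.860/19.546) = 0.80

Cronbach's α = 0.80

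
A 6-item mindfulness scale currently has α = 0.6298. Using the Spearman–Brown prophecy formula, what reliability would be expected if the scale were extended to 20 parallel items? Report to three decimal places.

predicted reliability = 0.850

Length factor m = 20/6 = 3.3333
α' = m·α / (1 + (m−1)·α)
   = 20/6 × 0.6298 / (1 + (20/6 − 1) × 0.6298)
   = 2.0993 / 2.4695 = 0.850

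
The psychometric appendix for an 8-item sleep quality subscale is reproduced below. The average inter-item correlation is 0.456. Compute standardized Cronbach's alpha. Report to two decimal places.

Standardized α = k·r̄ / (1 + (k−1)·r̄) = 8 × 0.456 / (1 + 7 × 0.456)
  = 3.6480 / 4.1920 = 0.87

α = 0.87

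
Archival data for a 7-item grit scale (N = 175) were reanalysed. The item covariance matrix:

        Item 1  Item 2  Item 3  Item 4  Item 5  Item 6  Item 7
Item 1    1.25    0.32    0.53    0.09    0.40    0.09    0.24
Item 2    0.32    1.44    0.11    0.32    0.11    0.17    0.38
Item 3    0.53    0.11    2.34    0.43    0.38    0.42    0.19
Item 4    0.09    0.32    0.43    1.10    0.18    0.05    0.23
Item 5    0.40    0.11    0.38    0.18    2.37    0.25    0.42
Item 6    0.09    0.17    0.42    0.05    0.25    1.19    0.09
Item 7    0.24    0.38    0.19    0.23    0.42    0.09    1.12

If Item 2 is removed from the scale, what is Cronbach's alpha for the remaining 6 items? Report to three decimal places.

α = 0.552

Remaining items: Item 1, Item 3, Item 4, Item 5, Item 6, Item 7 (k = 6).
Σσ²ᵢ = 1.25 + 2.34 + 1.10 + 2.37 + 1.19 + 1.12 = 9.37
σ²_total = 9.37 + 2 × 3.99 = 17.35
α (item deleted) = (6/5)·(1 − 9.37/17.35) = 0.552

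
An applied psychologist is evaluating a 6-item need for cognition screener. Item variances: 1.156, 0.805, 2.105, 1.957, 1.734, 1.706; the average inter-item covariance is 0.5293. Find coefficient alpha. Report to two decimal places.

Σσ²ᵢ = 1.156 + 0.805 + 2.105 + 1.957 + 1.734 + 1.706 = 9.463
Sum of the 15 distinct covariances = 15 × 0.5293 = 7.9395
total variance = Σσ²ᵢ + 2·Σcov = 9.463 + 2 × 7.9395 = 25.3420
α = (6/5)·(1 − 9.463/25.3420) = 0.75

α = 0.75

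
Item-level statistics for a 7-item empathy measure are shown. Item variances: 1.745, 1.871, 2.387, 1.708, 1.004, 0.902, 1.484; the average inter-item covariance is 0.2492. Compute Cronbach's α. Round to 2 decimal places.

Cronbach's α = 0.57

Σσ²ᵢ = 1.745 + 1.871 + 2.387 + 1.708 + 1.004 + 0.902 + 1.484 = 11.101
Sum of the 21 distinct covariances = 21 × 0.2492 = 5.2332
total variance = Σσ²ᵢ + 2·Σcov = 11.101 + 2 × 5.2332 = 21.5674
α = (7/6)·(1 − 11.101/21.5674) = 0.57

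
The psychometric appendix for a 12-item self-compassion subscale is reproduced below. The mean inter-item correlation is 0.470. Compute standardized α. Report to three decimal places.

standardized α = 0.914

Standardized α = k·r̄ / (1 + (k−1)·r̄) = 12 × 0.470 / (1 + 11 × 0.470)
  = 5.6400 / 6.1700 = 0.914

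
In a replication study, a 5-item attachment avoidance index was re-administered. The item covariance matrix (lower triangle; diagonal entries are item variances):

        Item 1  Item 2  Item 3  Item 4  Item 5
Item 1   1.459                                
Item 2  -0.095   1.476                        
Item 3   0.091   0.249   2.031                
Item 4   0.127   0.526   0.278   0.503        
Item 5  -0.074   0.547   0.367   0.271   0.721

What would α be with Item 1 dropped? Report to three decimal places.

α = 0.648

Remaining items: Item 2, Item 3, Item 4, Item 5 (k = 4).
Σσ²ᵢ = 1.476 + 2.031 + 0.503 + 0.721 = 4.731
σ²_total = 4.731 + 2 × 2.238 = 9.207
α (item deleted) = (4/3)·(1 − 4.731/9.207) = 0.648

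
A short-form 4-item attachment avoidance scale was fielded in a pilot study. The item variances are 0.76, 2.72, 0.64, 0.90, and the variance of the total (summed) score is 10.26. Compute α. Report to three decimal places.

α = 0.681

ΣVar(i) = 0.76 + 2.72 + 0.64 + 0.90 = 5.02
α = (k/(k−1))·(1 − ΣVar(i)/Var(T)) = (4/3)·(1 − 5.02/10.26) = 0.681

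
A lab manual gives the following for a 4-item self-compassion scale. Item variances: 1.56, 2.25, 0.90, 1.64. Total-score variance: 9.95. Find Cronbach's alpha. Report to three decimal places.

Σσ²ᵢ = 1.56 + 2.25 + 0.90 + 1.64 = 6.35
α = (k/(k−1))·(1 − Σσ²ᵢ/total variance) = (4/3)·(1 − 6.35/9.95) = 0.482

Cronbach's alpha = 0.482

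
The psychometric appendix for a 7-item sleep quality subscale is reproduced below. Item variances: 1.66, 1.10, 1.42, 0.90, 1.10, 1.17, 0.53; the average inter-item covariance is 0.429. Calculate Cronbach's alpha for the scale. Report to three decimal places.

α = 0.812

Σσᵢ² = 1.66 + 1.10 + 1.42 + 0.90 + 1.10 + 1.17 + 0.53 = 7.88
Sum of the 21 distinct covariances = 21 × 0.429 = 9.009
total variance = Σσᵢ² + 2·Σcov = 7.88 + 2 × 9.009 = 25.898
α = (7/6)·(1 − 7.88/25.898) = 0.812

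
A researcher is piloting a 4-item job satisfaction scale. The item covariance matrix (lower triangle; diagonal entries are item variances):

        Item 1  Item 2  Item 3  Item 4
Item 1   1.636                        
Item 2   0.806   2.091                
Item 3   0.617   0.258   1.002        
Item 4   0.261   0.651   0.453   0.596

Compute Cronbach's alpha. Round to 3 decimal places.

α = 0.711

sum of item variances = 1.636 + 2.091 + 1.002 + 0.596 = 5.325
Sum of the distinct covariances = 3.046
total variance = 5.325 + 2 × 3.046 = 11.417
α = (k/(k−1))·(1 − sum of item variances/total variance) = (4/3)·(1 − 5.325/11.417) = 0.711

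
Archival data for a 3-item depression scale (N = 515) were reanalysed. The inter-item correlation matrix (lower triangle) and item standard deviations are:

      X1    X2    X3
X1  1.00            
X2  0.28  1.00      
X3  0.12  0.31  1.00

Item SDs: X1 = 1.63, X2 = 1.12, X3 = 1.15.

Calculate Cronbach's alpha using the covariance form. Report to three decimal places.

Cronbach's alpha = 0.454

Σσ²ᵢ = 1.63² + 1.12² + 1.15² = 5.2338
Covariances σ_ij = r_ij · s_i · s_j:
  σ(X1,X2) = 0.28 × 1.63 × 1.12 = 0.5112
  σ(X1,X3) = 0.12 × 1.63 × 1.15 = 0.2249
  σ(X2,X3) = 0.31 × 1.12 × 1.15 = 0.3993
σ²_T = Σσ²ᵢ + 2·Σσ_ij = 5.2338 + 2 × 1.1354 = 7.5046
α = (3/2)·(1 − 5.2338/7.5046) = 0.454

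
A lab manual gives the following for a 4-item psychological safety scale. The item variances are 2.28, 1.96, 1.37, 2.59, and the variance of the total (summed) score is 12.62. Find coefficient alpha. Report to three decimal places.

ΣVar(i) = 2.28 + 1.96 + 1.37 + 2.59 = 8.20
α = (k/(k−1))·(1 − ΣVar(i)/Var(T)) = (4/3)·(1 − 8.20/12.62) = 0.467

coefficient alpha = 0.467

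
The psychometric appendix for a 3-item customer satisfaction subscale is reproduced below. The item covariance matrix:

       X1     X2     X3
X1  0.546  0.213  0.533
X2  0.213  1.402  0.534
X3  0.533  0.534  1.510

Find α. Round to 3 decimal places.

Σσ²ᵢ = 0.546 + 1.402 + 1.510 = 3.458
Sum of off-diagonal covariances = 1.280
Var(T) = 3.458 + 2 × 1.280 = 6.018
α = (k/(k−1))·(1 − Σσ²ᵢ/Var(T)) = (3/2)·(1 − 3.458/6.018) = 0.638

α = 0.638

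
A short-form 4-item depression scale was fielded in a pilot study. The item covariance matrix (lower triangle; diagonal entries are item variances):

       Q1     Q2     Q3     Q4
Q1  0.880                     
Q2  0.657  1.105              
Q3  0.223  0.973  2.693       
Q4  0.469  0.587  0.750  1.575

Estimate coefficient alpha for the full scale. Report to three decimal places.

Σσ²ᵢ = 0.880 + 1.105 + 2.693 + 1.575 = 6.253
Sum of off-diagonal covariances = 3.659
total variance = 6.253 + 2 × 3.659 = 13.571
α = (k/(k−1))·(1 − Σσ²ᵢ/total variance) = (4/3)·(1 − 6.253/13.571) = 0.719

coefficient alpha = 0.719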